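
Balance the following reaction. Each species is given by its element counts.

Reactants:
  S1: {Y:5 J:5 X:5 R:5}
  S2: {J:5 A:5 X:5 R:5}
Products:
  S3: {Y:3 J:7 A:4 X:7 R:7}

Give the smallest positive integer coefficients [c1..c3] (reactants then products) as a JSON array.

Y: 3·5+4·0 = 15 | 5·3 = 15
J: 3·5+4·5 = 35 | 5·7 = 35
A: 3·0+4·5 = 20 | 5·4 = 20
X: 3·5+4·5 = 35 | 5·7 = 35
R: 3·5+4·5 = 35 | 5·7 = 35
gcd(3,4,5) = 1

Coefficients: [3, 4, 5]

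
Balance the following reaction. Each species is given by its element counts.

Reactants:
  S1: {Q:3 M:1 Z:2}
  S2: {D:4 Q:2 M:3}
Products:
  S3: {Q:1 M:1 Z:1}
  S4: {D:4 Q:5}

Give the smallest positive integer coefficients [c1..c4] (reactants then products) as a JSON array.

Coefficients: [3, 1, 6, 1]

D: 3·0+1·4 = 4 | 6·0+1·4 = 4
Q: 3·3+1·2 = 11 | 6·1+1·5 = 11
M: 3·1+1·3 = 6 | 6·1+1·0 = 6
Z: 3·2+1·0 = 6 | 6·1+1·0 = 6
gcd(3,1,6,1) = 1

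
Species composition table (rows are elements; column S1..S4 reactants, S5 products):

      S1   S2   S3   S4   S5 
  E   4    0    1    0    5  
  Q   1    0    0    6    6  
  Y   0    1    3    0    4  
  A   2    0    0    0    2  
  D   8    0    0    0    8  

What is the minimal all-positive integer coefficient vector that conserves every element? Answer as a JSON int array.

E: 6·4+6·0+6·1+5·0 = 30 | 6·5 = 30
Q: 6·1+6·0+6·0+5·6 = 36 | 6·6 = 36
Y: 6·0+6·1+6·3+5·0 = 24 | 6·4 = 24
A: 6·2+6·0+6·0+5·0 = 12 | 6·2 = 12
D: 6·8+6·0+6·0+5·0 = 48 | 6·8 = 48
gcd(6,6,6,5,6) = 1

Coefficients: [6, 6, 6, 5, 6]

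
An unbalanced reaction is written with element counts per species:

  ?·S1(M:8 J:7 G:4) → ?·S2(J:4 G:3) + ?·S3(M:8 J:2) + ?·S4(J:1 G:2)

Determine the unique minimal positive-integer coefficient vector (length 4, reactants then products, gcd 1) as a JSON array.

M: 5·8 = 40 | 6·0+5·8+1·0 = 40
J: 5·7 = 35 | 6·4+5·2+1·1 = 35
G: 5·4 = 20 | 6·3+5·0+1·2 = 20
gcd(5,6,5,1) = 1

Coefficients: [5, 6, 5, 1]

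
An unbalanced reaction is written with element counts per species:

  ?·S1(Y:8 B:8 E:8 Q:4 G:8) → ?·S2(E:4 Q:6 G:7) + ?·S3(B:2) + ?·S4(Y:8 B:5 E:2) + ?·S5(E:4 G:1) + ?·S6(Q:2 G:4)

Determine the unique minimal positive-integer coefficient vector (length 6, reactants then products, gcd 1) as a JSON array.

Coefficients: [4, 1, 6, 4, 5, 5]

Y: 4·8 = 32 | 1·0+6·0+4·8+5·0+5·0 = 32
B: 4·8 = 32 | 1·0+6·2+4·5+5·0+5·0 = 32
E: 4·8 = 32 | 1·4+6·0+4·2+5·4+5·0 = 32
Q: 4·4 = 16 | 1·6+6·0+4·0+5·0+5·2 = 16
G: 4·8 = 32 | 1·7+6·0+4·0+5·1+5·4 = 32
gcd(4,1,6,4,5,5) = 1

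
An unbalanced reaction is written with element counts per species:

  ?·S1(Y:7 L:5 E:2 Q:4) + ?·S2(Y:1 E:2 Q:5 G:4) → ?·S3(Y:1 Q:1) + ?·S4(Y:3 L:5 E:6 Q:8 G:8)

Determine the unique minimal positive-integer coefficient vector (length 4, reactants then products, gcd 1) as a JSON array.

Coefficients: [1, 2, 6, 1]

Y: 1·7+2·1 = 9 | 6·1+1·3 = 9
L: 1·5+2·0 = 5 | 6·0+1·5 = 5
E: 1·2+2·2 = 6 | 6·0+1·6 = 6
Q: 1·4+2·5 = 14 | 6·1+1·8 = 14
G: 1·0+2·4 = 8 | 6·0+1·8 = 8
gcd(1,2,6,1) = 1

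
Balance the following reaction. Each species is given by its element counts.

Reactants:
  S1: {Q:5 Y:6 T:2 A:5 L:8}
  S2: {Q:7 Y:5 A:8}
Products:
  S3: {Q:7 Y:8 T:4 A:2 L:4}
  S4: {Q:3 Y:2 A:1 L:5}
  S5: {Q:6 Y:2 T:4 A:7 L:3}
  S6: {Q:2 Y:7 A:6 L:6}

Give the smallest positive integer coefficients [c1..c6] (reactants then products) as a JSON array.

Q: 6·5+1·7 = 37 | 1·7+4·3+2·6+3·2 = 37
Y: 6·6+1·5 = 41 | 1·8+4·2+2·2+3·7 = 41
T: 6·2+1·0 = 12 | 1·4+4·0+2·4+3·0 = 12
A: 6·5+1·8 = 38 | 1·2+4·1+2·7+3·6 = 38
L: 6·8+1·0 = 48 | 1·4+4·5+2·3+3·6 = 48
gcd(6,1,1,4,2,3) = 1

Coefficients: [6, 1, 1, 4, 2, 3]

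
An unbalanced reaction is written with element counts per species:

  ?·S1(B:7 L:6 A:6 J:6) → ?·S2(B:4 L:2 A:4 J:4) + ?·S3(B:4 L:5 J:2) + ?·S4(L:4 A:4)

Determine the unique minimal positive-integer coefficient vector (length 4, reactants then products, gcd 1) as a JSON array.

Coefficients: [4, 5, 2, 1]

B: 4·7 = 28 | 5·4+2·4+1·0 = 28
L: 4·6 = 24 | 5·2+2·5+1·4 = 24
A: 4·6 = 24 | 5·4+2·0+1·4 = 24
J: 4·6 = 24 | 5·4+2·2+1·0 = 24
gcd(4,5,2,1) = 1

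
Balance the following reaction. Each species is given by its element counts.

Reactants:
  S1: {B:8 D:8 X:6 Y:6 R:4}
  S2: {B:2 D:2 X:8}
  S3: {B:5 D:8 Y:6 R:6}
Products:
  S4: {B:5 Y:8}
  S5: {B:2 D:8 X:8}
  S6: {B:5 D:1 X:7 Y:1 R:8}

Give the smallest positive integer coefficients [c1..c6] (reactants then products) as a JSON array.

Coefficients: [1, 5, 2, 2, 4, 2]

B: 1·8+5·2+2·5 = 28 | 2·5+4·2+2·5 = 28
D: 1·8+5·2+2·8 = 34 | 2·0+4·8+2·1 = 34
X: 1·6+5·8+2·0 = 46 | 2·0+4·8+2·7 = 46
Y: 1·6+5·0+2·6 = 18 | 2·8+4·0+2·1 = 18
R: 1·4+5·0+2·6 = 16 | 2·0+4·0+2·8 = 16
gcd(1,5,2,2,4,2) = 1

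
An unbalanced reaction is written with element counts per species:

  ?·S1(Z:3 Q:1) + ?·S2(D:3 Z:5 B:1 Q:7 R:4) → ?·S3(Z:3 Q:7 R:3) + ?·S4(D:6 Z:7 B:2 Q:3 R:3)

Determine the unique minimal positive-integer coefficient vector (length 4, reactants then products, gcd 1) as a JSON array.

Coefficients: [2, 6, 5, 3]

D: 2·0+6·3 = 18 | 5·0+3·6 = 18
Z: 2·3+6·5 = 36 | 5·3+3·7 = 36
B: 2·0+6·1 = 6 | 5·0+3·2 = 6
Q: 2·1+6·7 = 44 | 5·7+3·3 = 44
R: 2·0+6·4 = 24 | 5·3+3·3 = 24
gcd(2,6,5,3) = 1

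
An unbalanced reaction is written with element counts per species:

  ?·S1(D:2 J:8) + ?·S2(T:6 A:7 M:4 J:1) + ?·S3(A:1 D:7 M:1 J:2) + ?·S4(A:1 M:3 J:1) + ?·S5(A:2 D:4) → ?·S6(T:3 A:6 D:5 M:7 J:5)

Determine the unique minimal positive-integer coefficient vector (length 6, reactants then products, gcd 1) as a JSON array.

T: 1·0+2·6+2·0+6·0+1·0 = 12 | 4·3 = 12
A: 1·0+2·7+2·1+6·1+1·2 = 24 | 4·6 = 24
D: 1·2+2·0+2·7+6·0+1·4 = 20 | 4·5 = 20
M: 1·0+2·4+2·1+6·3+1·0 = 28 | 4·7 = 28
J: 1·8+2·1+2·2+6·1+1·0 = 20 | 4·5 = 20
gcd(1,2,2,6,1,4) = 1

Coefficients: [1, 2, 2, 6, 1, 4]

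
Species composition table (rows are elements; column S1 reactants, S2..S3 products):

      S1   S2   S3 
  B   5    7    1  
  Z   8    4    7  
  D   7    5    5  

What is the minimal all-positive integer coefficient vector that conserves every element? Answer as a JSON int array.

B: 5·5 = 25 | 3·7+4·1 = 25
Z: 5·8 = 40 | 3·4+4·7 = 40
D: 5·7 = 35 | 3·5+4·5 = 35
gcd(5,3,4) = 1

Coefficients: [5, 3, 4]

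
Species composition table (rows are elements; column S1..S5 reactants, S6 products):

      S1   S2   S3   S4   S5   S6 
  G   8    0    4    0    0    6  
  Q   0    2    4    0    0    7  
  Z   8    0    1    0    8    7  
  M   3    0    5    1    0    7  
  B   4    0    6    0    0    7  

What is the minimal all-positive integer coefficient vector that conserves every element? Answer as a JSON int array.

Coefficients: [1, 6, 4, 5, 2, 4]

G: 1·8+6·0+4·4+5·0+2·0 = 24 | 4·6 = 24
Q: 1·0+6·2+4·4+5·0+2·0 = 28 | 4·7 = 28
Z: 1·8+6·0+4·1+5·0+2·8 = 28 | 4·7 = 28
M: 1·3+6·0+4·5+5·1+2·0 = 28 | 4·7 = 28
B: 1·4+6·0+4·6+5·0+2·0 = 28 | 4·7 = 28
gcd(1,6,4,5,2,4) = 1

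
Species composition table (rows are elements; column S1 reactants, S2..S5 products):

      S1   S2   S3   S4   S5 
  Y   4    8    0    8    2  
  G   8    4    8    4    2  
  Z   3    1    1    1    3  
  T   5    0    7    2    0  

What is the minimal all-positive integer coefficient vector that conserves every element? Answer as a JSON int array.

Y: 6·4 = 24 | 1·8+4·0+1·8+4·2 = 24
G: 6·8 = 48 | 1·4+4·8+1·4+4·2 = 48
Z: 6·3 = 18 | 1·1+4·1+1·1+4·3 = 18
T: 6·5 = 30 | 1·0+4·7+1·2+4·0 = 30
gcd(6,1,4,1,4) = 1

Coefficients: [6, 1, 4, 1, 4]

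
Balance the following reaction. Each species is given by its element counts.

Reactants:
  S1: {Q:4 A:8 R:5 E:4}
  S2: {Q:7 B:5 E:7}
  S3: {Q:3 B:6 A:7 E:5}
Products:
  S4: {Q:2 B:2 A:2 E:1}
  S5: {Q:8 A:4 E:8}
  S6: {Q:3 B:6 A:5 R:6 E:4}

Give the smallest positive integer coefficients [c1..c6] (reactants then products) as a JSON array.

Coefficients: [6, 6, 1, 3, 6, 5]

Q: 6·4+6·7+1·3 = 69 | 3·2+6·8+5·3 = 69
B: 6·0+6·5+1·6 = 36 | 3·2+6·0+5·6 = 36
A: 6·8+6·0+1·7 = 55 | 3·2+6·4+5·5 = 55
R: 6·5+6·0+1·0 = 30 | 3·0+6·0+5·6 = 30
E: 6·4+6·7+1·5 = 71 | 3·1+6·8+5·4 = 71
gcd(6,6,1,3,6,5) = 1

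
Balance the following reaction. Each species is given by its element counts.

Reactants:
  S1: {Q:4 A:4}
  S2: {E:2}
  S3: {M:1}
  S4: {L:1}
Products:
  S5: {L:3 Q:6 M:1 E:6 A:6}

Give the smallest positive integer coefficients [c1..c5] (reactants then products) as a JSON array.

L: 3·0+6·0+2·0+6·1 = 6 | 2·3 = 6
Q: 3·4+6·0+2·0+6·0 = 12 | 2·6 = 12
M: 3·0+6·0+2·1+6·0 = 2 | 2·1 = 2
E: 3·0+6·2+2·0+6·0 = 12 | 2·6 = 12
A: 3·4+6·0+2·0+6·0 = 12 | 2·6 = 12
gcd(3,6,2,6,2) = 1

Coefficients: [3, 6, 2, 6, 2]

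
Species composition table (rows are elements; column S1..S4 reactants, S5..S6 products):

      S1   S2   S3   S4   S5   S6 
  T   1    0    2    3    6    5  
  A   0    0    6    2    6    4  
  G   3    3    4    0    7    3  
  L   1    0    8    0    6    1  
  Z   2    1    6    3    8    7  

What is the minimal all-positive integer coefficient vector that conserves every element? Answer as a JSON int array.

T: 1·1+3·0+1·2+6·3 = 21 | 1·6+3·5 = 21
A: 1·0+3·0+1·6+6·2 = 18 | 1·6+3·4 = 18
G: 1·3+3·3+1·4+6·0 = 16 | 1·7+3·3 = 16
L: 1·1+3·0+1·8+6·0 = 9 | 1·6+3·1 = 9
Z: 1·2+3·1+1·6+6·3 = 29 | 1·8+3·7 = 29
gcd(1,3,1,6,1,3) = 1

Coefficients: [1, 3, 1, 6, 1, 3]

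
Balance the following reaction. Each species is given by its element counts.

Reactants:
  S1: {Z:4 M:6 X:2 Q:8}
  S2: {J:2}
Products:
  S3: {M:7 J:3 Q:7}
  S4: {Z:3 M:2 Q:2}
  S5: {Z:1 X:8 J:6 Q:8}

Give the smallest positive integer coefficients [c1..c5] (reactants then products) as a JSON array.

Z: 4·4+6·0 = 16 | 2·0+5·3+1·1 = 16
M: 4·6+6·0 = 24 | 2·7+5·2+1·0 = 24
X: 4·2+6·0 = 8 | 2·0+5·0+1·8 = 8
J: 4·0+6·2 = 12 | 2·3+5·0+1·6 = 12
Q: 4·8+6·0 = 32 | 2·7+5·2+1·8 = 32
gcd(4,6,2,5,1) = 1

Coefficients: [4, 6, 2, 5, 1]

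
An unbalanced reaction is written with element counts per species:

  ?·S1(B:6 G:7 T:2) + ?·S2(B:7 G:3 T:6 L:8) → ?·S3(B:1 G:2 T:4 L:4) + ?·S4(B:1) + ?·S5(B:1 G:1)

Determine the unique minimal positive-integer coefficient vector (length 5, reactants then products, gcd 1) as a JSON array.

Coefficients: [1, 1, 2, 5, 6]

B: 1·6+1·7 = 13 | 2·1+5·1+6·1 = 13
G: 1·7+1·3 = 10 | 2·2+5·0+6·1 = 10
T: 1·2+1·6 = 8 | 2·4+5·0+6·0 = 8
L: 1·0+1·8 = 8 | 2·4+5·0+6·0 = 8
gcd(1,1,2,5,6) = 1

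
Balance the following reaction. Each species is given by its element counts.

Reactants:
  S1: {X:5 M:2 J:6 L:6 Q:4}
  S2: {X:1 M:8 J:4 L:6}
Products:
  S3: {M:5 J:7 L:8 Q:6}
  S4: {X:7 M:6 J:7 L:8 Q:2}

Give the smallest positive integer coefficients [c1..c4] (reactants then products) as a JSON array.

X: 5·5+3·1 = 28 | 2·0+4·7 = 28
M: 5·2+3·8 = 34 | 2·5+4·6 = 34
J: 5·6+3·4 = 42 | 2·7+4·7 = 42
L: 5·6+3·6 = 48 | 2·8+4·8 = 48
Q: 5·4+3·0 = 20 | 2·6+4·2 = 20
gcd(5,3,2,4) = 1

Coefficients: [5, 3, 2, 4]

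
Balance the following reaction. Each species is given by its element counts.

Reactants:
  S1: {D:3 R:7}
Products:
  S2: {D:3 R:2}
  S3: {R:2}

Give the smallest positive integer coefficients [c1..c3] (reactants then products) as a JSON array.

D: 2·3 = 6 | 2·3+5·0 = 6
R: 2·7 = 14 | 2·2+5·2 = 14
gcd(2,2,5) = 1

Coefficients: [2, 2, 5]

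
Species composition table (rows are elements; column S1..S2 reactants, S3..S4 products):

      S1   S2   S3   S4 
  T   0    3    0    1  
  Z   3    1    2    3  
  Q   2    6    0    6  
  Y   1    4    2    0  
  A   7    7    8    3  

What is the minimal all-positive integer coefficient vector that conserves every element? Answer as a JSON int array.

Coefficients: [6, 1, 5, 3]

T: 6·0+1·3 = 3 | 5·0+3·1 = 3
Z: 6·3+1·1 = 19 | 5·2+3·3 = 19
Q: 6·2+1·6 = 18 | 5·0+3·6 = 18
Y: 6·1+1·4 = 10 | 5·2+3·0 = 10
A: 6·7+1·7 = 49 | 5·8+3·3 = 49
gcd(6,1,5,3) = 1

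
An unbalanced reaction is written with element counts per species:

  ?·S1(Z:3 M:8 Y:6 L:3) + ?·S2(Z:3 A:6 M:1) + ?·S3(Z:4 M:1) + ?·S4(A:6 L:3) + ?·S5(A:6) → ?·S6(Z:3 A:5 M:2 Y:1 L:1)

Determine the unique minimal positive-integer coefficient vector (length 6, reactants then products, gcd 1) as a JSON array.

Coefficients: [1, 1, 3, 1, 3, 6]

Z: 1·3+1·3+3·4+1·0+3·0 = 18 | 6·3 = 18
A: 1·0+1·6+3·0+1·6+3·6 = 30 | 6·5 = 30
M: 1·8+1·1+3·1+1·0+3·0 = 12 | 6·2 = 12
Y: 1·6+1·0+3·0+1·0+3·0 = 6 | 6·1 = 6
L: 1·3+1·0+3·0+1·3+3·0 = 6 | 6·1 = 6
gcd(1,1,3,1,3,6) = 1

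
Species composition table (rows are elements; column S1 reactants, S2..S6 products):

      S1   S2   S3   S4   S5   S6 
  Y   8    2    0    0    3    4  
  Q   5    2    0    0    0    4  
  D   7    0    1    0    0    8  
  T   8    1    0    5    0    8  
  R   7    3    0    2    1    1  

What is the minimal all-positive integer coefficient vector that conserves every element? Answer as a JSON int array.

Coefficients: [2, 3, 6, 1, 2, 1]

Y: 2·8 = 16 | 3·2+6·0+1·0+2·3+1·4 = 16
Q: 2·5 = 10 | 3·2+6·0+1·0+2·0+1·4 = 10
D: 2·7 = 14 | 3·0+6·1+1·0+2·0+1·8 = 14
T: 2·8 = 16 | 3·1+6·0+1·5+2·0+1·8 = 16
R: 2·7 = 14 | 3·3+6·0+1·2+2·1+1·1 = 14
gcd(2,3,6,1,2,1) = 1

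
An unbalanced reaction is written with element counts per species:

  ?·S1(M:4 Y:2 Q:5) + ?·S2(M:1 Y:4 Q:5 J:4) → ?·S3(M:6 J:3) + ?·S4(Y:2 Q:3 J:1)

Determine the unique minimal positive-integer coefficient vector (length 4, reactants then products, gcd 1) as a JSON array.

Coefficients: [1, 2, 1, 5]

M: 1·4+2·1 = 6 | 1·6+5·0 = 6
Y: 1·2+2·4 = 10 | 1·0+5·2 = 10
Q: 1·5+2·5 = 15 | 1·0+5·3 = 15
J: 1·0+2·4 = 8 | 1·3+5·1 = 8
gcd(1,2,1,5) = 1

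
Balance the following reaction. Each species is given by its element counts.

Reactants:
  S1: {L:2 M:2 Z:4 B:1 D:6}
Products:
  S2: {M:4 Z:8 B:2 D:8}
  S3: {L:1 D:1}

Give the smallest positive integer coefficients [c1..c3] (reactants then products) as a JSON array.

Coefficients: [2, 1, 4]

L: 2·2 = 4 | 1·0+4·1 = 4
M: 2·2 = 4 | 1·4+4·0 = 4
Z: 2·4 = 8 | 1·8+4·0 = 8
B: 2·1 = 2 | 1·2+4·0 = 2
D: 2·6 = 12 | 1·8+4·1 = 12
gcd(2,1,4) = 1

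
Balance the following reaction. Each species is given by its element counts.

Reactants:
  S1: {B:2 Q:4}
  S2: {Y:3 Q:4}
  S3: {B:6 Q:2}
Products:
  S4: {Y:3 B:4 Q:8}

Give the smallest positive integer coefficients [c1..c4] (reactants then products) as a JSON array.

Y: 4·0+5·3+2·0 = 15 | 5·3 = 15
B: 4·2+5·0+2·6 = 20 | 5·4 = 20
Q: 4·4+5·4+2·2 = 40 | 5·8 = 40
gcd(4,5,2,5) = 1

Coefficients: [4, 5, 2, 5]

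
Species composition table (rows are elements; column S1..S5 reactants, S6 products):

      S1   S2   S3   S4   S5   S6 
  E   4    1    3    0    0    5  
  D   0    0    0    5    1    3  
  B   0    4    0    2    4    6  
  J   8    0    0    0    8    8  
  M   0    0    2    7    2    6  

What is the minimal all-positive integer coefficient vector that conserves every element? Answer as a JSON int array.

Coefficients: [2, 3, 3, 2, 2, 4]

E: 2·4+3·1+3·3+2·0+2·0 = 20 | 4·5 = 20
D: 2·0+3·0+3·0+2·5+2·1 = 12 | 4·3 = 12
B: 2·0+3·4+3·0+2·2+2·4 = 24 | 4·6 = 24
J: 2·8+3·0+3·0+2·0+2·8 = 32 | 4·8 = 32
M: 2·0+3·0+3·2+2·7+2·2 = 24 | 4·6 = 24
gcd(2,3,3,2,2,4) = 1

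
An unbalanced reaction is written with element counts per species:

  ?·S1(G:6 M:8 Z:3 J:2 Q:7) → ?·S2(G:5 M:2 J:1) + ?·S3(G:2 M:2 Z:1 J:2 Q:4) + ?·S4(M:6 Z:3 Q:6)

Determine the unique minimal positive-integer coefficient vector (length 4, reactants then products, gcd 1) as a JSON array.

G: 6·6 = 36 | 6·5+3·2+5·0 = 36
M: 6·8 = 48 | 6·2+3·2+5·6 = 48
Z: 6·3 = 18 | 6·0+3·1+5·3 = 18
J: 6·2 = 12 | 6·1+3·2+5·0 = 12
Q: 6·7 = 42 | 6·0+3·4+5·6 = 42
gcd(6,6,3,5) = 1

Coefficients: [6, 6, 3, 5]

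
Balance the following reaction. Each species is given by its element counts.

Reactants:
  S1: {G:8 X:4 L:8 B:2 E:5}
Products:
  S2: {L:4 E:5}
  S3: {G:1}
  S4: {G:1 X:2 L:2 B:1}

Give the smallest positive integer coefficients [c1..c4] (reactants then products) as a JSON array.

G: 1·8 = 8 | 1·0+6·1+2·1 = 8
X: 1·4 = 4 | 1·0+6·0+2·2 = 4
L: 1·8 = 8 | 1·4+6·0+2·2 = 8
B: 1·2 = 2 | 1·0+6·0+2·1 = 2
E: 1·5 = 5 | 1·5+6·0+2·0 = 5
gcd(1,1,6,2) = 1

Coefficients: [1, 1, 6, 2]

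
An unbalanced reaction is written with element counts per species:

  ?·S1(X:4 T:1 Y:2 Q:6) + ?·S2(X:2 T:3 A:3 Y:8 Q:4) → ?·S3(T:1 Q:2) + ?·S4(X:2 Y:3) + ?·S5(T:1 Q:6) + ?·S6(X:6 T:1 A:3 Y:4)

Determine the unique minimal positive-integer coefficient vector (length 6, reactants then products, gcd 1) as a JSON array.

X: 5·4+2·2 = 24 | 4·0+6·2+5·0+2·6 = 24
T: 5·1+2·3 = 11 | 4·1+6·0+5·1+2·1 = 11
A: 5·0+2·3 = 6 | 4·0+6·0+5·0+2·3 = 6
Y: 5·2+2·8 = 26 | 4·0+6·3+5·0+2·4 = 26
Q: 5·6+2·4 = 38 | 4·2+6·0+5·6+2·0 = 38
gcd(5,2,4,6,5,2) = 1

Coefficients: [5, 2, 4, 6, 5, 2]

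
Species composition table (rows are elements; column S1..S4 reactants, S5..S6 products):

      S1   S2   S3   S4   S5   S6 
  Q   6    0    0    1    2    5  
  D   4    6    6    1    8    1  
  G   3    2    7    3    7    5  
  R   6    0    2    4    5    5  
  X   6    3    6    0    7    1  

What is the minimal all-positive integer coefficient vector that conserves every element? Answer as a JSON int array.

Coefficients: [2, 2, 3, 3, 5, 1]

Q: 2·6+2·0+3·0+3·1 = 15 | 5·2+1·5 = 15
D: 2·4+2·6+3·6+3·1 = 41 | 5·8+1·1 = 41
G: 2·3+2·2+3·7+3·3 = 40 | 5·7+1·5 = 40
R: 2·6+2·0+3·2+3·4 = 30 | 5·5+1·5 = 30
X: 2·6+2·3+3·6+3·0 = 36 | 5·7+1·1 = 36
gcd(2,2,3,3,5,1) = 1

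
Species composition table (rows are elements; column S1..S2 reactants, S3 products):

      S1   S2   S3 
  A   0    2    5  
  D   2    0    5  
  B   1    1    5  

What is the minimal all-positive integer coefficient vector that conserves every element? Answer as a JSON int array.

A: 5·0+5·2 = 10 | 2·5 = 10
D: 5·2+5·0 = 10 | 2·5 = 10
B: 5·1+5·1 = 10 | 2·5 = 10
gcd(5,5,2) = 1

Coefficients: [5, 5, 2]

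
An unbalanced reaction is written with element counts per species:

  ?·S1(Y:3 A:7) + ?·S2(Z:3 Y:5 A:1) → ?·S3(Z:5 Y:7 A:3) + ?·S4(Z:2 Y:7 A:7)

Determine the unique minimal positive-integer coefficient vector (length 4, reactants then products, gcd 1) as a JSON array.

Coefficients: [2, 3, 1, 2]

Z: 2·0+3·3 = 9 | 1·5+2·2 = 9
Y: 2·3+3·5 = 21 | 1·7+2·7 = 21
A: 2·7+3·1 = 17 | 1·3+2·7 = 17
gcd(2,3,1,2) = 1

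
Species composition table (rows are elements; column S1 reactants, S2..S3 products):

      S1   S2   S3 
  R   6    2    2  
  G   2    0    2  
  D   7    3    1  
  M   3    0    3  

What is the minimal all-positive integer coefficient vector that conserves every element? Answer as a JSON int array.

Coefficients: [1, 2, 1]

R: 1·6 = 6 | 2·2+1·2 = 6
G: 1·2 = 2 | 2·0+1·2 = 2
D: 1·7 = 7 | 2·3+1·1 = 7
M: 1·3 = 3 | 2·0+1·3 = 3
gcd(1,2,1) = 1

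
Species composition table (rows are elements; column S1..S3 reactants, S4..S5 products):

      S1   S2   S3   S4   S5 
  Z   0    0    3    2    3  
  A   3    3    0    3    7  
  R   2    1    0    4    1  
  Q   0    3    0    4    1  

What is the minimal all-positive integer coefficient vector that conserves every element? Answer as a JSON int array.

Z: 5·0+5·0+5·3 = 15 | 3·2+3·3 = 15
A: 5·3+5·3+5·0 = 30 | 3·3+3·7 = 30
R: 5·2+5·1+5·0 = 15 | 3·4+3·1 = 15
Q: 5·0+5·3+5·0 = 15 | 3·4+3·1 = 15
gcd(5,5,5,3,3) = 1

Coefficients: [5, 5, 5, 3, 3]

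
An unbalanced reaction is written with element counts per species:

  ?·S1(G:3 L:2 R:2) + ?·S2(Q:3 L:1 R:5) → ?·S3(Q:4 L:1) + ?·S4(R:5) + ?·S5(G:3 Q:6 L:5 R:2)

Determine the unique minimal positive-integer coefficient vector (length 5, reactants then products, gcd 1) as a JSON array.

G: 1·3+6·0 = 3 | 3·0+6·0+1·3 = 3
Q: 1·0+6·3 = 18 | 3·4+6·0+1·6 = 18
L: 1·2+6·1 = 8 | 3·1+6·0+1·5 = 8
R: 1·2+6·5 = 32 | 3·0+6·5+1·2 = 32
gcd(1,6,3,6,1) = 1

Coefficients: [1, 6, 3, 6, 1]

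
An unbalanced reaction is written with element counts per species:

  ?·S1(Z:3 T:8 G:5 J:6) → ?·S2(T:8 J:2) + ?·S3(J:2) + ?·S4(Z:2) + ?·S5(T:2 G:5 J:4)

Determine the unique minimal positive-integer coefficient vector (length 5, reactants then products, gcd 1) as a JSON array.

Coefficients: [4, 3, 1, 6, 4]

Z: 4·3 = 12 | 3·0+1·0+6·2+4·0 = 12
T: 4·8 = 32 | 3·8+1·0+6·0+4·2 = 32
G: 4·5 = 20 | 3·0+1·0+6·0+4·5 = 20
J: 4·6 = 24 | 3·2+1·2+6·0+4·4 = 24
gcd(4,3,1,6,4) = 1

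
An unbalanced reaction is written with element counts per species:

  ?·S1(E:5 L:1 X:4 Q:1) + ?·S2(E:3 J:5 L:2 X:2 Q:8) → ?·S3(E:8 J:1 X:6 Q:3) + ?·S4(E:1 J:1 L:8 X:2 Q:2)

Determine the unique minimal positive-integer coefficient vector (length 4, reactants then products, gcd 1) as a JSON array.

E: 6·5+1·3 = 33 | 4·8+1·1 = 33
J: 6·0+1·5 = 5 | 4·1+1·1 = 5
L: 6·1+1·2 = 8 | 4·0+1·8 = 8
X: 6·4+1·2 = 26 | 4·6+1·2 = 26
Q: 6·1+1·8 = 14 | 4·3+1·2 = 14
gcd(6,1,4,1) = 1

Coefficients: [6, 1, 4, 1]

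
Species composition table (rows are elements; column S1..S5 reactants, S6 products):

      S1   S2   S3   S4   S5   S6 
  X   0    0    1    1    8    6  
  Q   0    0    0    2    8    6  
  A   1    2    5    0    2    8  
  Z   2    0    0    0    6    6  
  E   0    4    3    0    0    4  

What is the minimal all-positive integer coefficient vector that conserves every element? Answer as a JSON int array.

X: 6·0+1·0+4·1+4·1+2·8 = 24 | 4·6 = 24
Q: 6·0+1·0+4·0+4·2+2·8 = 24 | 4·6 = 24
A: 6·1+1·2+4·5+4·0+2·2 = 32 | 4·8 = 32
Z: 6·2+1·0+4·0+4·0+2·6 = 24 | 4·6 = 24
E: 6·0+1·4+4·3+4·0+2·0 = 16 | 4·4 = 16
gcd(6,1,4,4,2,4) = 1

Coefficients: [6, 1, 4, 4, 2, 4]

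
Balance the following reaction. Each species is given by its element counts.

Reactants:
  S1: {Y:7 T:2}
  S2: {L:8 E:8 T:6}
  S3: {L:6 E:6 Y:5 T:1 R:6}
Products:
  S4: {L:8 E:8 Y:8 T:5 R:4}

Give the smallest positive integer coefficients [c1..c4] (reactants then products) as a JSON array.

L: 4·0+3·8+4·6 = 48 | 6·8 = 48
E: 4·0+3·8+4·6 = 48 | 6·8 = 48
Y: 4·7+3·0+4·5 = 48 | 6·8 = 48
T: 4·2+3·6+4·1 = 30 | 6·5 = 30
R: 4·0+3·0+4·6 = 24 | 6·4 = 24
gcd(4,3,4,6) = 1

Coefficients: [4, 3, 4, 6]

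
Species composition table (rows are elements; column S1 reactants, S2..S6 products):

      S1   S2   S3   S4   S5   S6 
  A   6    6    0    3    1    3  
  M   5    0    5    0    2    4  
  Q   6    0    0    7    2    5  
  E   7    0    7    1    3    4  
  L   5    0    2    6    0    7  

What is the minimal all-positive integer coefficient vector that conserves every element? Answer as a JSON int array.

Coefficients: [6, 3, 2, 2, 6, 2]

A: 6·6 = 36 | 3·6+2·0+2·3+6·1+2·3 = 36
M: 6·5 = 30 | 3·0+2·5+2·0+6·2+2·4 = 30
Q: 6·6 = 36 | 3·0+2·0+2·7+6·2+2·5 = 36
E: 6·7 = 42 | 3·0+2·7+2·1+6·3+2·4 = 42
L: 6·5 = 30 | 3·0+2·2+2·6+6·0+2·7 = 30
gcd(6,3,2,2,6,2) = 1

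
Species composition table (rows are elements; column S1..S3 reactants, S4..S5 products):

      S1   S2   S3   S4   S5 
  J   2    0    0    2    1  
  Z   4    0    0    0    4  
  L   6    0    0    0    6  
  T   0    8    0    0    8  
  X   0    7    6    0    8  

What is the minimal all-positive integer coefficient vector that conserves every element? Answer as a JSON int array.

Coefficients: [6, 6, 1, 3, 6]

J: 6·2+6·0+1·0 = 12 | 3·2+6·1 = 12
Z: 6·4+6·0+1·0 = 24 | 3·0+6·4 = 24
L: 6·6+6·0+1·0 = 36 | 3·0+6·6 = 36
T: 6·0+6·8+1·0 = 48 | 3·0+6·8 = 48
X: 6·0+6·7+1·6 = 48 | 3·0+6·8 = 48
gcd(6,6,1,3,6) = 1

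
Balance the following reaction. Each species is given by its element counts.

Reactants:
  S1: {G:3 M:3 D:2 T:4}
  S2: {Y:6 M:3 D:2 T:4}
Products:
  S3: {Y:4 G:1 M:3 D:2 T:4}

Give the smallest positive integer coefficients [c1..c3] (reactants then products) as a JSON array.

Coefficients: [1, 2, 3]

Y: 1·0+2·6 = 12 | 3·4 = 12
G: 1·3+2·0 = 3 | 3·1 = 3
M: 1·3+2·3 = 9 | 3·3 = 9
D: 1·2+2·2 = 6 | 3·2 = 6
T: 1·4+2·4 = 12 | 3·4 = 12
gcd(1,2,3) = 1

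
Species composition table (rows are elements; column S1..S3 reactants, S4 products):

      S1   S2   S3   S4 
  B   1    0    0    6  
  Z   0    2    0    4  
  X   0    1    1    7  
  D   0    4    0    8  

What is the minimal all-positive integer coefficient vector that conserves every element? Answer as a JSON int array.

Coefficients: [6, 2, 5, 1]

B: 6·1+2·0+5·0 = 6 | 1·6 = 6
Z: 6·0+2·2+5·0 = 4 | 1·4 = 4
X: 6·0+2·1+5·1 = 7 | 1·7 = 7
D: 6·0+2·4+5·0 = 8 | 1·8 = 8
gcd(6,2,5,1) = 1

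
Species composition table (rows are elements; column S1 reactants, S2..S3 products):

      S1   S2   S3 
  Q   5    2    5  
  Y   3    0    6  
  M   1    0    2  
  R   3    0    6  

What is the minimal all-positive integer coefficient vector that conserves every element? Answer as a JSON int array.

Coefficients: [4, 5, 2]

Q: 4·5 = 20 | 5·2+2·5 = 20
Y: 4·3 = 12 | 5·0+2·6 = 12
M: 4·1 = 4 | 5·0+2·2 = 4
R: 4·3 = 12 | 5·0+2·6 = 12
gcd(4,5,2) = 1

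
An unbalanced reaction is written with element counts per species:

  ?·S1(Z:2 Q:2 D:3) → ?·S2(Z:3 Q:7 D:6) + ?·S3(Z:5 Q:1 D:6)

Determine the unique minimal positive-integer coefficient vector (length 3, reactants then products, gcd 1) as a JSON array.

Coefficients: [4, 1, 1]

Z: 4·2 = 8 | 1·3+1·5 = 8
Q: 4·2 = 8 | 1·7+1·1 = 8
D: 4·3 = 12 | 1·6+1·6 = 12
gcd(4,1,1) = 1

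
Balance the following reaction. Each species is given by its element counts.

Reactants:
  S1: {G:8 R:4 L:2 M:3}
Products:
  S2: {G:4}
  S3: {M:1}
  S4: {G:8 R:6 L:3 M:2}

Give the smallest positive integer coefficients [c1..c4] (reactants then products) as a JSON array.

Coefficients: [3, 2, 5, 2]

G: 3·8 = 24 | 2·4+5·0+2·8 = 24
R: 3·4 = 12 | 2·0+5·0+2·6 = 12
L: 3·2 = 6 | 2·0+5·0+2·3 = 6
M: 3·3 = 9 | 2·0+5·1+2·2 = 9
gcd(3,2,5,2) = 1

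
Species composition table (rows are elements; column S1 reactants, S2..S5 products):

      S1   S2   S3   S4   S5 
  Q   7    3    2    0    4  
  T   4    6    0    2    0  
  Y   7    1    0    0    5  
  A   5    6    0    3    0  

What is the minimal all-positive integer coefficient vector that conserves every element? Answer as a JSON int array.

Q: 3·7 = 21 | 1·3+1·2+3·0+4·4 = 21
T: 3·4 = 12 | 1·6+1·0+3·2+4·0 = 12
Y: 3·7 = 21 | 1·1+1·0+3·0+4·5 = 21
A: 3·5 = 15 | 1·6+1·0+3·3+4·0 = 15
gcd(3,1,1,3,4) = 1

Coefficients: [3, 1, 1, 3, 4]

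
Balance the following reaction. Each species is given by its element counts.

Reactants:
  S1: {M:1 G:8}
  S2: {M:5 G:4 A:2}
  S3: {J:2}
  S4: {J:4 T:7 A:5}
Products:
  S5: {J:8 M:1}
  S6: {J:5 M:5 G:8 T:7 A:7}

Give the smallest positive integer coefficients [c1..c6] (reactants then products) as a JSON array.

J: 1·0+2·0+5·2+2·4 = 18 | 1·8+2·5 = 18
M: 1·1+2·5+5·0+2·0 = 11 | 1·1+2·5 = 11
G: 1·8+2·4+5·0+2·0 = 16 | 1·0+2·8 = 16
T: 1·0+2·0+5·0+2·7 = 14 | 1·0+2·7 = 14
A: 1·0+2·2+5·0+2·5 = 14 | 1·0+2·7 = 14
gcd(1,2,5,2,1,2) = 1

Coefficients: [1, 2, 5, 2, 1, 2]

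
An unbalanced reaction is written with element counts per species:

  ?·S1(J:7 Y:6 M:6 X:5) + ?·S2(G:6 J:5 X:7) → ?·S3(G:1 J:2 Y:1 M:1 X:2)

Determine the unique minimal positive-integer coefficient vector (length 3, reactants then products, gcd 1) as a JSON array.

G: 1·0+1·6 = 6 | 6·1 = 6
J: 1·7+1·5 = 12 | 6·2 = 12
Y: 1·6+1·0 = 6 | 6·1 = 6
M: 1·6+1·0 = 6 | 6·1 = 6
X: 1·5+1·7 = 12 | 6·2 = 12
gcd(1,1,6) = 1

Coefficients: [1, 1, 6]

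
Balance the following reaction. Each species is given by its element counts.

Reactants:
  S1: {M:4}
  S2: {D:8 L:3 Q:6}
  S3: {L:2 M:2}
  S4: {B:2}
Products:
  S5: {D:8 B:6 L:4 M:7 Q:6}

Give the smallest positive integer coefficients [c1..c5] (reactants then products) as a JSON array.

D: 3·0+2·8+1·0+6·0 = 16 | 2·8 = 16
B: 3·0+2·0+1·0+6·2 = 12 | 2·6 = 12
L: 3·0+2·3+1·2+6·0 = 8 | 2·4 = 8
M: 3·4+2·0+1·2+6·0 = 14 | 2·7 = 14
Q: 3·0+2·6+1·0+6·0 = 12 | 2·6 = 12
gcd(3,2,1,6,2) = 1

Coefficients: [3, 2, 1, 6, 2]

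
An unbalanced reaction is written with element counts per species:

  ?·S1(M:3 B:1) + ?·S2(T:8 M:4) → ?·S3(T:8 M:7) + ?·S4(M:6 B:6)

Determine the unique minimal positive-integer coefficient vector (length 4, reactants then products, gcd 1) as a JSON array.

T: 6·0+4·8 = 32 | 4·8+1·0 = 32
M: 6·3+4·4 = 34 | 4·7+1·6 = 34
B: 6·1+4·0 = 6 | 4·0+1·6 = 6
gcd(6,4,4,1) = 1

Coefficients: [6, 4, 4, 1]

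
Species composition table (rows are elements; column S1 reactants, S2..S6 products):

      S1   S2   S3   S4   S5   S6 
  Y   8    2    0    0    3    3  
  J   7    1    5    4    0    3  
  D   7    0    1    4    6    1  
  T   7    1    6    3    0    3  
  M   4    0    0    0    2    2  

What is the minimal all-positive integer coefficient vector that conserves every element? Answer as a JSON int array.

Y: 4·8 = 32 | 4·2+1·0+1·0+3·3+5·3 = 32
J: 4·7 = 28 | 4·1+1·5+1·4+3·0+5·3 = 28
D: 4·7 = 28 | 4·0+1·1+1·4+3·6+5·1 = 28
T: 4·7 = 28 | 4·1+1·6+1·3+3·0+5·3 = 28
M: 4·4 = 16 | 4·0+1·0+1·0+3·2+5·2 = 16
gcd(4,4,1,1,3,5) = 1

Coefficients: [4, 4, 1, 1, 3, 5]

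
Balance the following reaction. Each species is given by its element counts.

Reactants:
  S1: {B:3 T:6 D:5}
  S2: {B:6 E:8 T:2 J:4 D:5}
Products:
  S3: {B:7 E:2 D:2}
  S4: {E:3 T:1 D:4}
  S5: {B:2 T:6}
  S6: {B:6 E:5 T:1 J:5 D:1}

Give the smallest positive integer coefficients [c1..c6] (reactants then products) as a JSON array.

Coefficients: [1, 5, 1, 6, 1, 4]

B: 1·3+5·6 = 33 | 1·7+6·0+1·2+4·6 = 33
E: 1·0+5·8 = 40 | 1·2+6·3+1·0+4·5 = 40
T: 1·6+5·2 = 16 | 1·0+6·1+1·6+4·1 = 16
J: 1·0+5·4 = 20 | 1·0+6·0+1·0+4·5 = 20
D: 1·5+5·5 = 30 | 1·2+6·4+1·0+4·1 = 30
gcd(1,5,1,6,1,4) = 1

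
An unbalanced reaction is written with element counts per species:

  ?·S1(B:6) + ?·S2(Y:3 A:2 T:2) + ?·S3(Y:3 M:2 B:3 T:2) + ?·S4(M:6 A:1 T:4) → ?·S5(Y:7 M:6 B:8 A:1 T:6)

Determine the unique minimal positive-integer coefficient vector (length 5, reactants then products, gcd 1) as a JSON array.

Y: 1·0+1·3+6·3+1·0 = 21 | 3·7 = 21
M: 1·0+1·0+6·2+1·6 = 18 | 3·6 = 18
B: 1·6+1·0+6·3+1·0 = 24 | 3·8 = 24
A: 1·0+1·2+6·0+1·1 = 3 | 3·1 = 3
T: 1·0+1·2+6·2+1·4 = 18 | 3·6 = 18
gcd(1,1,6,1,3) = 1

Coefficients: [1, 1, 6, 1, 3]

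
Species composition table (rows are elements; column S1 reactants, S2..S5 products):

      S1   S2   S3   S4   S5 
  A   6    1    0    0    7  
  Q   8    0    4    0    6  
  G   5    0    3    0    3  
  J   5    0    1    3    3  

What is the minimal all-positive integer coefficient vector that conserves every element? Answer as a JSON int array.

Coefficients: [3, 4, 3, 2, 2]

A: 3·6 = 18 | 4·1+3·0+2·0+2·7 = 18
Q: 3·8 = 24 | 4·0+3·4+2·0+2·6 = 24
G: 3·5 = 15 | 4·0+3·3+2·0+2·3 = 15
J: 3·5 = 15 | 4·0+3·1+2·3+2·3 = 15
gcd(3,4,3,2,2) = 1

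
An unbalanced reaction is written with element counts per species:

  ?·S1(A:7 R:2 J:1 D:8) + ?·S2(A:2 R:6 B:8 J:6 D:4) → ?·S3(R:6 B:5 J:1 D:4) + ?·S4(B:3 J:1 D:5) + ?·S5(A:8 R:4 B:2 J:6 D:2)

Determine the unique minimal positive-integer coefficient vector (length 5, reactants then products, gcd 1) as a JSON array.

Coefficients: [4, 6, 4, 6, 5]

A: 4·7+6·2 = 40 | 4·0+6·0+5·8 = 40
R: 4·2+6·6 = 44 | 4·6+6·0+5·4 = 44
B: 4·0+6·8 = 48 | 4·5+6·3+5·2 = 48
J: 4·1+6·6 = 40 | 4·1+6·1+5·6 = 40
D: 4·8+6·4 = 56 | 4·4+6·5+5·2 = 56
gcd(4,6,4,6,5) = 1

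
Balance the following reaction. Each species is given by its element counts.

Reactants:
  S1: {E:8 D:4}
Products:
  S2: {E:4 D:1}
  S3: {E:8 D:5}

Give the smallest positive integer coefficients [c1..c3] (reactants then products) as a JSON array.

E: 3·8 = 24 | 2·4+2·8 = 24
D: 3·4 = 12 | 2·1+2·5 = 12
gcd(3,2,2) = 1

Coefficients: [3, 2, 2]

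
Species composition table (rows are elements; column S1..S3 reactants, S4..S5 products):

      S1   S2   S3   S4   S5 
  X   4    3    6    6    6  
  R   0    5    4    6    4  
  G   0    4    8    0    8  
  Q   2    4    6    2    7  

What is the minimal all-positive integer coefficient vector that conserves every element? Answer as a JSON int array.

X: 3·4+4·3+4·6 = 48 | 2·6+6·6 = 48
R: 3·0+4·5+4·4 = 36 | 2·6+6·4 = 36
G: 3·0+4·4+4·8 = 48 | 2·0+6·8 = 48
Q: 3·2+4·4+4·6 = 46 | 2·2+6·7 = 46
gcd(3,4,4,2,6) = 1

Coefficients: [3, 4, 4, 2, 6]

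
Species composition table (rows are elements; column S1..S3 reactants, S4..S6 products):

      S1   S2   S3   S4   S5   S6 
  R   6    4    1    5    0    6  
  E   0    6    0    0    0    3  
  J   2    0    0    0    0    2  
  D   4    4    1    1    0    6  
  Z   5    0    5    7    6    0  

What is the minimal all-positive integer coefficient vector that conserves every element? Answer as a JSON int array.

Coefficients: [6, 3, 3, 3, 4, 6]

R: 6·6+3·4+3·1 = 51 | 3·5+4·0+6·6 = 51
E: 6·0+3·6+3·0 = 18 | 3·0+4·0+6·3 = 18
J: 6·2+3·0+3·0 = 12 | 3·0+4·0+6·2 = 12
D: 6·4+3·4+3·1 = 39 | 3·1+4·0+6·6 = 39
Z: 6·5+3·0+3·5 = 45 | 3·7+4·6+6·0 = 45
gcd(6,3,3,3,4,6) = 1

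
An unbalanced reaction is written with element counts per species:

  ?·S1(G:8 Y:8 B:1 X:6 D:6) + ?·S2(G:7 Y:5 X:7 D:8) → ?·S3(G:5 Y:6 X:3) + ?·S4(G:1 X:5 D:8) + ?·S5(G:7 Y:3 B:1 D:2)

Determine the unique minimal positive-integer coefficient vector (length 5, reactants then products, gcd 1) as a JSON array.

Coefficients: [2, 4, 5, 5, 2]

G: 2·8+4·7 = 44 | 5·5+5·1+2·7 = 44
Y: 2·8+4·5 = 36 | 5·6+5·0+2·3 = 36
B: 2·1+4·0 = 2 | 5·0+5·0+2·1 = 2
X: 2·6+4·7 = 40 | 5·3+5·5+2·0 = 40
D: 2·6+4·8 = 44 | 5·0+5·8+2·2 = 44
gcd(2,4,5,5,2) = 1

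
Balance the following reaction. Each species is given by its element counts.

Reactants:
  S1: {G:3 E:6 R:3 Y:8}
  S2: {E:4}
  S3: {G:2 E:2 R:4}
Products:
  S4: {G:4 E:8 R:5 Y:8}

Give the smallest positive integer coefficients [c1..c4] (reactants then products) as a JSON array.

G: 4·3+1·0+2·2 = 16 | 4·4 = 16
E: 4·6+1·4+2·2 = 32 | 4·8 = 32
R: 4·3+1·0+2·4 = 20 | 4·5 = 20
Y: 4·8+1·0+2·0 = 32 | 4·8 = 32
gcd(4,1,2,4) = 1

Coefficients: [4, 1, 2, 4]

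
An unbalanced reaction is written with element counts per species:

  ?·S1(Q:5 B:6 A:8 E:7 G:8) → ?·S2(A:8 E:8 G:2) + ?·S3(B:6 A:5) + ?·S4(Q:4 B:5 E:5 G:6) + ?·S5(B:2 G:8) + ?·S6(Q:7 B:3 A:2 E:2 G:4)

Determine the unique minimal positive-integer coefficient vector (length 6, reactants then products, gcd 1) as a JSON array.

Q: 5·5 = 25 | 3·0+2·0+1·4+2·0+3·7 = 25
B: 5·6 = 30 | 3·0+2·6+1·5+2·2+3·3 = 30
A: 5·8 = 40 | 3·8+2·5+1·0+2·0+3·2 = 40
E: 5·7 = 35 | 3·8+2·0+1·5+2·0+3·2 = 35
G: 5·8 = 40 | 3·2+2·0+1·6+2·8+3·4 = 40
gcd(5,3,2,1,2,3) = 1

Coefficients: [5, 3, 2, 1, 2, 3]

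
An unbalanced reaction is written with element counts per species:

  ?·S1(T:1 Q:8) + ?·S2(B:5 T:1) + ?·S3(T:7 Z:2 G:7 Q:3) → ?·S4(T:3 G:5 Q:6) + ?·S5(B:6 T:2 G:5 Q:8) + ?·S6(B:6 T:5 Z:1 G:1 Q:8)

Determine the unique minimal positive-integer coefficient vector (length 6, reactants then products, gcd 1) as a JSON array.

B: 5·0+6·5+2·0 = 30 | 1·0+1·6+4·6 = 30
T: 5·1+6·1+2·7 = 25 | 1·3+1·2+4·5 = 25
Z: 5·0+6·0+2·2 = 4 | 1·0+1·0+4·1 = 4
G: 5·0+6·0+2·7 = 14 | 1·5+1·5+4·1 = 14
Q: 5·8+6·0+2·3 = 46 | 1·6+1·8+4·8 = 46
gcd(5,6,2,1,1,4) = 1

Coefficients: [5, 6, 2, 1, 1, 4]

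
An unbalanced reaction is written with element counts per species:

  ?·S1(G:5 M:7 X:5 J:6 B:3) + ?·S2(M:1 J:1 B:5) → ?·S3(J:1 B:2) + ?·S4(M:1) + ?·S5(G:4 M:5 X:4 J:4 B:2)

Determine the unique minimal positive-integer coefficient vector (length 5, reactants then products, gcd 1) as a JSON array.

Coefficients: [4, 2, 6, 5, 5]

G: 4·5+2·0 = 20 | 6·0+5·0+5·4 = 20
M: 4·7+2·1 = 30 | 6·0+5·1+5·5 = 30
X: 4·5+2·0 = 20 | 6·0+5·0+5·4 = 20
J: 4·6+2·1 = 26 | 6·1+5·0+5·4 = 26
B: 4·3+2·5 = 22 | 6·2+5·0+5·2 = 22
gcd(4,2,6,5,5) = 1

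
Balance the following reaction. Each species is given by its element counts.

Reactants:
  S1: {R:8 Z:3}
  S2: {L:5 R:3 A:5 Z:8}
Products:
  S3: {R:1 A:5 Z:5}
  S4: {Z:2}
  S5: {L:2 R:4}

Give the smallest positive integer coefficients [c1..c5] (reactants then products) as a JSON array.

L: 2·0+2·5 = 10 | 2·0+6·0+5·2 = 10
R: 2·8+2·3 = 22 | 2·1+6·0+5·4 = 22
A: 2·0+2·5 = 10 | 2·5+6·0+5·0 = 10
Z: 2·3+2·8 = 22 | 2·5+6·2+5·0 = 22
gcd(2,2,2,6,5) = 1

Coefficients: [2, 2, 2, 6, 5]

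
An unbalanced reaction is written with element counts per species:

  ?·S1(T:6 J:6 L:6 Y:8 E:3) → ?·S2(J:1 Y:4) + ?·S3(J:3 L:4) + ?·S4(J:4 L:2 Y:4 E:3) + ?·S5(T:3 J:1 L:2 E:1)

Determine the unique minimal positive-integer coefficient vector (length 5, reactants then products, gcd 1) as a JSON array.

T: 3·6 = 18 | 5·0+1·0+1·0+6·3 = 18
J: 3·6 = 18 | 5·1+1·3+1·4+6·1 = 18
L: 3·6 = 18 | 5·0+1·4+1·2+6·2 = 18
Y: 3·8 = 24 | 5·4+1·0+1·4+6·0 = 24
E: 3·3 = 9 | 5·0+1·0+1·3+6·1 = 9
gcd(3,5,1,1,6) = 1

Coefficients: [3, 5, 1, 1, 6]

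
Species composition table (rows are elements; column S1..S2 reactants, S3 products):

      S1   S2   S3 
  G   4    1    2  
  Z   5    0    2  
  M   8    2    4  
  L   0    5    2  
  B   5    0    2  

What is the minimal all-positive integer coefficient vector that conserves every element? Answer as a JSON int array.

G: 2·4+2·1 = 10 | 5·2 = 10
Z: 2·5+2·0 = 10 | 5·2 = 10
M: 2·8+2·2 = 20 | 5·4 = 20
L: 2·0+2·5 = 10 | 5·2 = 10
B: 2·5+2·0 = 10 | 5·2 = 10
gcd(2,2,5) = 1

Coefficients: [2, 2, 5]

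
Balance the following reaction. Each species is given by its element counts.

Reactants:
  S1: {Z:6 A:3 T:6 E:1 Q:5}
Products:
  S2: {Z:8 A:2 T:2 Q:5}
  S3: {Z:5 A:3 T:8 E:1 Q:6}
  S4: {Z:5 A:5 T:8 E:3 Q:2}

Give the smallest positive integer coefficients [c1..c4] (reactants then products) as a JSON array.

Z: 6·6 = 36 | 2·8+3·5+1·5 = 36
A: 6·3 = 18 | 2·2+3·3+1·5 = 18
T: 6·6 = 36 | 2·2+3·8+1·8 = 36
E: 6·1 = 6 | 2·0+3·1+1·3 = 6
Q: 6·5 = 30 | 2·5+3·6+1·2 = 30
gcd(6,2,3,1) = 1

Coefficients: [6, 2, 3, 1]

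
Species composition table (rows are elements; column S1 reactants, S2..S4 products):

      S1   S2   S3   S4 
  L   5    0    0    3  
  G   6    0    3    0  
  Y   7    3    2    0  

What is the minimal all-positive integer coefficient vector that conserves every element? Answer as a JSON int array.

L: 3·5 = 15 | 3·0+6·0+5·3 = 15
G: 3·6 = 18 | 3·0+6·3+5·0 = 18
Y: 3·7 = 21 | 3·3+6·2+5·0 = 21
gcd(3,3,6,5) = 1

Coefficients: [3, 3, 6, 5]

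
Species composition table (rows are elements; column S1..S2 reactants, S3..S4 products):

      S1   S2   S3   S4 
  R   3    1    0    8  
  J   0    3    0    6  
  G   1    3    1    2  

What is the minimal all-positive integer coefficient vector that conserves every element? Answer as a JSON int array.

R: 2·3+2·1 = 8 | 6·0+1·8 = 8
J: 2·0+2·3 = 6 | 6·0+1·6 = 6
G: 2·1+2·3 = 8 | 6·1+1·2 = 8
gcd(2,2,6,1) = 1

Coefficients: [2, 2, 6, 1]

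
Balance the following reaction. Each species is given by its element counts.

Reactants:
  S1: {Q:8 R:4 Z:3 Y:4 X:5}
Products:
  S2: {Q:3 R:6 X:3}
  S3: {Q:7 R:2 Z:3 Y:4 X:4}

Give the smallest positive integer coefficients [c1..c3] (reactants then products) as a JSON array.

Q: 3·8 = 24 | 1·3+3·7 = 24
R: 3·4 = 12 | 1·6+3·2 = 12
Z: 3·3 = 9 | 1·0+3·3 = 9
Y: 3·4 = 12 | 1·0+3·4 = 12
X: 3·5 = 15 | 1·3+3·4 = 15
gcd(3,1,3) = 1

Coefficients: [3, 1, 3]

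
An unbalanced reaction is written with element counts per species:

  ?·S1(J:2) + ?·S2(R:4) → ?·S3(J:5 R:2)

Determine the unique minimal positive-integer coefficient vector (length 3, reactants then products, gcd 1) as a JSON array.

J: 5·2+1·0 = 10 | 2·5 = 10
R: 5·0+1·4 = 4 | 2·2 = 4
gcd(5,1,2) = 1

Coefficients: [5, 1, 2]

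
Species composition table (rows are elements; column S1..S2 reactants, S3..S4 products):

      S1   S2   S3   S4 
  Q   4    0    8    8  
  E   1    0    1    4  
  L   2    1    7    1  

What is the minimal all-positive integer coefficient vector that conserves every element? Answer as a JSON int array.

Q: 6·4+3·0 = 24 | 2·8+1·8 = 24
E: 6·1+3·0 = 6 | 2·1+1·4 = 6
L: 6·2+3·1 = 15 | 2·7+1·1 = 15
gcd(6,3,2,1) = 1

Coefficients: [6, 3, 2, 1]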